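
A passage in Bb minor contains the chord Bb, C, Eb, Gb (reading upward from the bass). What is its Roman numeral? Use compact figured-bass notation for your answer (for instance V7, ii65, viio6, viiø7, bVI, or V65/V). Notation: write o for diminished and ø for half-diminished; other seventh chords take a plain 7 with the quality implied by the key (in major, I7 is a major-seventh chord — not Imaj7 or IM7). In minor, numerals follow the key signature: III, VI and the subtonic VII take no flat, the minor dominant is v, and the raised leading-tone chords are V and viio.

The pitches C-Eb-Gb-Bb form a half-diminished seventh chord rooted on C.
C is scale degree 2 in Bb minor, and a half-diminished seventh chord on that degree is written iiø7.
With Bb in the bass the chord is in third inversion, so the figured bass is 42.

iiø42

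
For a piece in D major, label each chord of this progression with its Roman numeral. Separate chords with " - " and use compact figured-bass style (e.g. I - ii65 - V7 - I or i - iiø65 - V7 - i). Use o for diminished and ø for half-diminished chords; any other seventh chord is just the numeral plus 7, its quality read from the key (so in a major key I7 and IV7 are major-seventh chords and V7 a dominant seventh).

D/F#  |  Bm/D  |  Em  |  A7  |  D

I6 - vi6 - ii - V7 - I

D/F#: major triad on D = scale degree 1 → I6.
Bm/D has root B, degree 6 in D major, so vi6.
Em: root E is the supertonic; minor triad there is ii.
A7: root A is the dominant; dominant seventh chord there is V7.
D: root D is the tonic; major triad there is I.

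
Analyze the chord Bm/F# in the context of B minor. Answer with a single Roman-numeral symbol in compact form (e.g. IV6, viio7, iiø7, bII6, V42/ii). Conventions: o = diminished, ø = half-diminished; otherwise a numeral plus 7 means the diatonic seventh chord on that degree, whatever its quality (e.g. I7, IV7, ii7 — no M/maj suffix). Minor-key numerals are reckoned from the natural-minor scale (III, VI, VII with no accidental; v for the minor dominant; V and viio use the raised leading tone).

Stacked in thirds the chord is B-D-F#: a minor triad on B.
B is scale degree 1 in B minor, and a minor triad on that degree is written i.
With F# in the bass the chord is in second inversion, so the figured bass is 64.

i64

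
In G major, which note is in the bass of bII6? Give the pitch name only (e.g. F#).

C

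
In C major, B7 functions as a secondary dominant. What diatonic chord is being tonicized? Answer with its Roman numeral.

iii

The chord is a dominant seventh chord on B.
A dominant resolves down a perfect fifth: B → E. In C major, E is scale degree 3, i.e. iii.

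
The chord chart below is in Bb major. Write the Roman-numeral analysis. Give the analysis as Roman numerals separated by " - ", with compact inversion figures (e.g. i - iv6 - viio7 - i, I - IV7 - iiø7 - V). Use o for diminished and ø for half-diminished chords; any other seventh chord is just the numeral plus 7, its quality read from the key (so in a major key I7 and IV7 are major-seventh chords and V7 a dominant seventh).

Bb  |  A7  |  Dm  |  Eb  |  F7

Bb: major triad on Bb = scale degree 1 → I.
A7: chromatic; A is V of iii, so V7/iii.
Dm has root D, degree 3 in Bb major, so iii.
Eb has root Eb, degree 4 in Bb major, so IV.
F7 has root F, degree 5 in Bb major, so V7.

I - V7/iii - iii - IV - V7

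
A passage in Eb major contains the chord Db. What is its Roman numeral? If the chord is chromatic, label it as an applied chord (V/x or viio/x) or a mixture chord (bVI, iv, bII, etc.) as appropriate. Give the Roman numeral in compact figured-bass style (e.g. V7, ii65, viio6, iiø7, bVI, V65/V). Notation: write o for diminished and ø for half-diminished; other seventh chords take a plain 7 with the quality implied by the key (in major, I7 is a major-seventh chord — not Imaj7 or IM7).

bVII

The pitches Db-F-Ab form a major triad rooted on Db.
Db is the lowered seventh degree of Eb major (diatonic 7 would be D). This is a major triad on the lowered seventh degree (the subtonic), borrowed from the parallel minor.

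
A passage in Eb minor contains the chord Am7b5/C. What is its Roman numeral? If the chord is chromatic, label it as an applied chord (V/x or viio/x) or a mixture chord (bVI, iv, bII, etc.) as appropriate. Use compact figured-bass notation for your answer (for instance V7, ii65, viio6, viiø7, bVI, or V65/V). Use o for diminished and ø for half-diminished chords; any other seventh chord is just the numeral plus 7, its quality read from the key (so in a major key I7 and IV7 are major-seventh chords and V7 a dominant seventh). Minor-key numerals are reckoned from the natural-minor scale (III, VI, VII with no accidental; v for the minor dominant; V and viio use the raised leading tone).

viiø65/V

Stacked in thirds the chord is A-C-Eb-G: a half-diminished seventh chord on A.
A sits a half step below Bb (V in Eb minor); a diminished chord there is the applied leading-tone chord of V.
With C in the bass the chord is in first inversion, so the figured bass is 65.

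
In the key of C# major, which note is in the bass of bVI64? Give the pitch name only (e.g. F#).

bVI in C# major has root A; the chord is A-C#-E.
The figure 64 means second inversion — the fifth is in the bass.

E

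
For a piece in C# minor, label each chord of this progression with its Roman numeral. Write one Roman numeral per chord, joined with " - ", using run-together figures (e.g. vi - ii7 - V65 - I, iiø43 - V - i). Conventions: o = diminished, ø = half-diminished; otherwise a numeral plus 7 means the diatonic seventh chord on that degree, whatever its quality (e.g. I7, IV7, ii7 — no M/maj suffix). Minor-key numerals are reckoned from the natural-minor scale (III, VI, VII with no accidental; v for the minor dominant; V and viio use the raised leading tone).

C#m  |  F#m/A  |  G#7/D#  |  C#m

C#m: root C# is the tonic; minor triad there is i.
F#m/A: root F# is the subdominant; minor triad there is iv6.
G#7/D# has root G#, degree 5 in C# minor, so V43.
C#m has root C#, degree 1 in C# minor, so i.

i - iv6 - V43 - i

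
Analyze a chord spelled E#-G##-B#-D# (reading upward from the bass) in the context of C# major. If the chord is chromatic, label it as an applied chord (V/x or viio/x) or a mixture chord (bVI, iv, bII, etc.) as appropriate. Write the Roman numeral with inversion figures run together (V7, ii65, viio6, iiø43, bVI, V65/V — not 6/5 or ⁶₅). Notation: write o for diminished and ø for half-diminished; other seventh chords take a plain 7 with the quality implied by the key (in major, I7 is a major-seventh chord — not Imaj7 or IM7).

V7/vi

Stacked in thirds the chord is E#-G##-B#-D#: a dominant seventh chord on E#.
E# is not a diatonic chord root with this quality in C# major, but it lies a perfect fifth above A# (vi), so the chord functions as an applied dominant of vi.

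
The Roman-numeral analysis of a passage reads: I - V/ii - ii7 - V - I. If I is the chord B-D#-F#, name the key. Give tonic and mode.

B major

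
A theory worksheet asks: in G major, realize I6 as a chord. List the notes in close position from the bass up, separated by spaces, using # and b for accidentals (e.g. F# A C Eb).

The numeral's case and figure indicate a major triad. In G major its root, the tonic, is G.
That chord is spelled G-B-D.
With the 6 figure the chord is in first inversion; from the bass B upward in close position it reads B-D-G.

B D G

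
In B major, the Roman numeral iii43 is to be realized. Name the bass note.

A#

iii in B major has root D#; the chord is D#-F#-A#-C#.
The figure 43 means second inversion — the fifth is in the bass.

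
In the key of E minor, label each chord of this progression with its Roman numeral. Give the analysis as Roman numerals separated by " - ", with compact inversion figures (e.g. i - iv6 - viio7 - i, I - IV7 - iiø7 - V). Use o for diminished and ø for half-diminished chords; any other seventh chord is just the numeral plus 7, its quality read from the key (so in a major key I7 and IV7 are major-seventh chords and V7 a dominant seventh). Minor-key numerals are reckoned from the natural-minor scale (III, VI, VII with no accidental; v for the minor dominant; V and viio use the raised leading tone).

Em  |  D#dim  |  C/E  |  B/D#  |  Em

i - viio - VI6 - V6 - i

Em has root E, degree 1 in E minor, so i.
D#dim: root D# is the leading tone; diminished triad there is viio.
C/E: root C is the submediant; major triad there is VI6.
B/D# has root B, degree 5 in E minor, so V6.
Em: minor triad on E = scale degree 1 → i.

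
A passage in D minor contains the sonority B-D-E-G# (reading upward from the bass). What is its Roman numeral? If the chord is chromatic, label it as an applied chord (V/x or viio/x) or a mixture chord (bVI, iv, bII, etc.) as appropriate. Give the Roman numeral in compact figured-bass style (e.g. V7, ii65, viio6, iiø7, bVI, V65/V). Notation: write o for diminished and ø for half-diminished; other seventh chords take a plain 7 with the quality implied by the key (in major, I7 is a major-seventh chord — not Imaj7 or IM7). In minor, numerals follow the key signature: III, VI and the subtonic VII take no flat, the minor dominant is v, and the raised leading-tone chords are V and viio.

V43/V

Stacked in thirds the chord is E-G#-B-D: a dominant seventh chord on E.
E is not a diatonic chord root with this quality in D minor, but it lies a perfect fifth above A (V), so the chord functions as an applied dominant of V.
With B in the bass the chord is in second inversion, so the figured bass is 43.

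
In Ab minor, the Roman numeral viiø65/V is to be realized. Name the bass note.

F

The applied chord viiø65/V is rooted on D: D-F-Ab-C.
The figure 65 means first inversion — the third is in the bass.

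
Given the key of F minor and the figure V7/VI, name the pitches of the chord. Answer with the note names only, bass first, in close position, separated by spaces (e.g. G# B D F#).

Ab C Eb Gb

V7/VI is a secondary dominant — the dominant seventh of VI. VI in F minor is Db, so the applied chord's root is Ab, a perfect fifth above.
Building a dominant seventh chord on Ab gives Ab-C-Eb-Gb.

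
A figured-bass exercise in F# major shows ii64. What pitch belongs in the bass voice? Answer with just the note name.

D#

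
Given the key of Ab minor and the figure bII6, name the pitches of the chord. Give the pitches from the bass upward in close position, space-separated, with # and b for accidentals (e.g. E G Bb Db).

Scale degree 2 in Ab minor is Bb; lowering it a half step gives Bbb. bII6 is the Neapolitan sixth — a major triad on the lowered second degree, here in its customary first inversion.
So the chord is Bbb-Db-Fb.
The figured bass 6 indicates first inversion, placing the third (Db) in the bass: Db-Fb-Bbb.

Db Fb Bbb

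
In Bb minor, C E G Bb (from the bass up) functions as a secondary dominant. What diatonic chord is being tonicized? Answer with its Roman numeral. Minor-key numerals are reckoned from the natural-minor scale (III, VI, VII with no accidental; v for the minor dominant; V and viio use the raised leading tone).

V

The chord is a dominant seventh chord on C.
A dominant resolves down a perfect fifth: C → F. In Bb minor, F is scale degree 5, i.e. V.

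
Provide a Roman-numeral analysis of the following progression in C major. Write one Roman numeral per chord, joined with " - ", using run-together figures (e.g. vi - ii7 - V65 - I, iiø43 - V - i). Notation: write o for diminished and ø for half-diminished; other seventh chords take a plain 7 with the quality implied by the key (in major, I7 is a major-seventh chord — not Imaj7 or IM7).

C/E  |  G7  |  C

I6 - V7 - I

C/E has root C, degree 1 in C major, so I6.
G7: root G is the dominant; dominant seventh chord there is V7.
C has root C, degree 1 in C major, so I.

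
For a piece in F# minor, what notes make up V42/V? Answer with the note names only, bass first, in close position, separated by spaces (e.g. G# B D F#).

F# G# B# D#

The slash means an applied dominant: we want the dominant of V. In F# minor, V is C# major, and its dominant is built on G#.
Building a dominant seventh chord on G# gives G#-B#-D#-F#.
With the 42 figure the chord is in third inversion; from the bass F# upward in close position it reads F#-G#-B#-D#.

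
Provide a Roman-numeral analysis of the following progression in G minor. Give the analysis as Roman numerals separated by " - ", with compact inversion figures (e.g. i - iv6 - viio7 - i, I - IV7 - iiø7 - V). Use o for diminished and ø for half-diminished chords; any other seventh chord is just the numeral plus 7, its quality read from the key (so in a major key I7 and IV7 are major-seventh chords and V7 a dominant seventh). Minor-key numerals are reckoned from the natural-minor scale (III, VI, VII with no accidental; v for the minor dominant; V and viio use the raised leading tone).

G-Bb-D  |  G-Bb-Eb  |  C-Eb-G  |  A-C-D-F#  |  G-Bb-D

i - VI6 - iv - V43 - i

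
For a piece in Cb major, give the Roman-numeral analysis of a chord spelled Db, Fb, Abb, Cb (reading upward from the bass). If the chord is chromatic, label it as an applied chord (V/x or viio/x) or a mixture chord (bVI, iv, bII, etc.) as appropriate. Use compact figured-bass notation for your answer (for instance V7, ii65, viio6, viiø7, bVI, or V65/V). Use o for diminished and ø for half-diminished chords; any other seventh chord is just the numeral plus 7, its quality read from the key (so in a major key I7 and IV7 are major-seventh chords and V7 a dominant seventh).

iiø7

The pitches Db-Fb-Abb-Cb form a half-diminished seventh chord rooted on Db.
Db is the second degree of Cb major. This is the half-diminished supertonic seventh, borrowed from the parallel minor.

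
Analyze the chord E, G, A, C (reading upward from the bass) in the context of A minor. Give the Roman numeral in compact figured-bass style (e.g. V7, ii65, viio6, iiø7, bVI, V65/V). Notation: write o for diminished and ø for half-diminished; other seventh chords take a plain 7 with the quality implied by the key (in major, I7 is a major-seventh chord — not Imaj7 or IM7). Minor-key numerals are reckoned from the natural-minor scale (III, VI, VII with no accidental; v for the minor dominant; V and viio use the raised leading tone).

i43

Stacked in thirds the chord is A-C-E-G: a minor seventh chord on A.
A is scale degree 1 in A minor, and a minor seventh chord on that degree is written i7.
With E in the bass the chord is in second inversion, so the figured bass is 43.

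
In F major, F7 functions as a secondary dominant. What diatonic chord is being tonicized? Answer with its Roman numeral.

IV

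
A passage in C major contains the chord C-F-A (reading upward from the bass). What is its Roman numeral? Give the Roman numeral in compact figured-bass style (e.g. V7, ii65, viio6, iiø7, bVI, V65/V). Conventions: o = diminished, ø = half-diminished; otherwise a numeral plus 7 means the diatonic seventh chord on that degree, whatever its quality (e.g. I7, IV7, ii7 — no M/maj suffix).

The pitches F-A-C form a major triad rooted on F.
In C major, F is the subdominant; the diatonic major triad there is IV.
With C in the bass the chord is in second inversion, so the figured bass is 64.

IV64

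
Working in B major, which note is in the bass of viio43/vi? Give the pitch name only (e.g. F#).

C#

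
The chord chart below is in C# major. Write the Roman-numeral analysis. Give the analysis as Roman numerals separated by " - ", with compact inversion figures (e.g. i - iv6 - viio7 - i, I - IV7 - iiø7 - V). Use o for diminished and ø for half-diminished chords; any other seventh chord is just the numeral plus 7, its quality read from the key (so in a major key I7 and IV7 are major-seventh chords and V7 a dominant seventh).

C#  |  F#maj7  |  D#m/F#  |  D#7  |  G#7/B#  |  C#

I - IV7 - ii6 - V7/V - V65 - I

C# has root C#, degree 1 in C# major, so I.
F#maj7: major seventh chord on F# = scale degree 4 → IV7.
D#m/F#: minor triad on D# = scale degree 2 → ii6.
D#7: chromatic; D# is V of V, so V7/V.
G#7/B#: root G# is the dominant; dominant seventh chord there is V65.
C#: major triad on C# = scale degree 1 → I.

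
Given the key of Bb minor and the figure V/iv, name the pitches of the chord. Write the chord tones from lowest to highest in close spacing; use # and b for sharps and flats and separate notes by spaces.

Bb D F

The slash means an applied dominant: we want the dominant of iv. In Bb minor, iv is Eb minor, and its dominant is built on Bb.
Building a major triad on Bb gives Bb-D-F.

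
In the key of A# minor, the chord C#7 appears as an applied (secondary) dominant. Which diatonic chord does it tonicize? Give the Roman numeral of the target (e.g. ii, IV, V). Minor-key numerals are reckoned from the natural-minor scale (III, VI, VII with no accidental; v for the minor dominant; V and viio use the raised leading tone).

The chord is a dominant seventh chord on C#.
A dominant resolves down a perfect fifth: C# → F#. In A# minor, F# is scale degree 6, i.e. VI.

VI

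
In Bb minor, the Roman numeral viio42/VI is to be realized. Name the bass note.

Ebb

The applied chord viio42/VI is rooted on F: F-Ab-Cb-Ebb.
The figure 42 means third inversion — the seventh is in the bass.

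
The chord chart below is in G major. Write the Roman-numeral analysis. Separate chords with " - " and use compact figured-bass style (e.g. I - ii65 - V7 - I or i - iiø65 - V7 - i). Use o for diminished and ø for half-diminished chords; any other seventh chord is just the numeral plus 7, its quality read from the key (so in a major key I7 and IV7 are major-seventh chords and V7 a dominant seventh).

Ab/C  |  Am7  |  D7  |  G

bII6 - ii7 - V7 - I

Ab/C: major triad on Ab — chromatic; Ab is the lowered second degree, so this is the Neapolitan sixth, bII6 (third, C, in the bass — hence the 6).
Am7 has root A, degree 2 in G major, so ii7.
D7: root D is the dominant; dominant seventh chord there is V7.
G: major triad on G = scale degree 1 → I.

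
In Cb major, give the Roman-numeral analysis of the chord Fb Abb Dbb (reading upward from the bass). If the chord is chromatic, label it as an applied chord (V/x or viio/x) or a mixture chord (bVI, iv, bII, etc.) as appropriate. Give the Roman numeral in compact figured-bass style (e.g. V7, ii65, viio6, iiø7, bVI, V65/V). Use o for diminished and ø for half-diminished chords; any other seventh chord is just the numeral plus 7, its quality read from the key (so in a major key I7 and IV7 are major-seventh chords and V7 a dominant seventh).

bII6

Stacked in thirds the chord is Dbb-Fb-Abb: a major triad on Dbb.
Dbb is the lowered second degree of Cb major (diatonic 2 would be Db). This is the Neapolitan sixth — a major triad on the lowered second degree, here in its customary first inversion.
With Fb in the bass the chord is in first inversion, so the figured bass is 6.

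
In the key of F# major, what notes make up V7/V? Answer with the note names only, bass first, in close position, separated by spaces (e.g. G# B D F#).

V7/V is a secondary dominant — the dominant seventh of V. V in F# major is C#, so the applied chord's root is G#, a perfect fifth above.
Building a dominant seventh chord on G# gives G#-B#-D#-F#.

G# B# D# F#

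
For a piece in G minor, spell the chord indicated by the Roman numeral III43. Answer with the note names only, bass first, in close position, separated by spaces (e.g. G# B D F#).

F A Bb D

In G minor, the mediant is Bb, and the diatonic chord built there is a major seventh chord.
Stacking thirds from Bb gives Bb-D-F-A.
With the 43 figure the chord is in second inversion; from the bass F upward in close position it reads F-A-Bb-D.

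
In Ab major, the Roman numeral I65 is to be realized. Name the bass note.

I in Ab major has root Ab; the chord is Ab-C-Eb-G.
The figure 65 means first inversion — the third is in the bass.

C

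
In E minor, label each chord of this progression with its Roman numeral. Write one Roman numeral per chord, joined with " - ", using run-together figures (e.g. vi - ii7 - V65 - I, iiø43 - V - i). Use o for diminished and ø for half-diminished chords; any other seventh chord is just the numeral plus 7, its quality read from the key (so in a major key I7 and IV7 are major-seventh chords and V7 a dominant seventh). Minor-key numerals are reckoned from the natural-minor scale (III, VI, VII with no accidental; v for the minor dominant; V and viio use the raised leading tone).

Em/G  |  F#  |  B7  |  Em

Em/G: minor triad on E = scale degree 1 → i6.
F#: chromatic; F# is V of V, so V/V.
B7 has root B, degree 5 in E minor, so V7.
Em has root E, degree 1 in E minor, so i.

i6 - V/V - V7 - i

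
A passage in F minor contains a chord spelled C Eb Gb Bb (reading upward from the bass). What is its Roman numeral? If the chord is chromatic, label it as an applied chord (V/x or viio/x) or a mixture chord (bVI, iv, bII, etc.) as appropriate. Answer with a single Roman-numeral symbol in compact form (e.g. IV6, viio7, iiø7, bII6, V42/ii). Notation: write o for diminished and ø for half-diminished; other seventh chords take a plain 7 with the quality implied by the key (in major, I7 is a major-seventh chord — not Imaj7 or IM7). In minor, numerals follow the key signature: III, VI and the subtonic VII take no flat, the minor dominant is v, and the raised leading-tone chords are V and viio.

viiø7/VI

The pitches C-Eb-Gb-Bb form a half-diminished seventh chord rooted on C.
C sits a half step below Db (VI in F minor); a diminished chord there is the applied leading-tone chord of VI.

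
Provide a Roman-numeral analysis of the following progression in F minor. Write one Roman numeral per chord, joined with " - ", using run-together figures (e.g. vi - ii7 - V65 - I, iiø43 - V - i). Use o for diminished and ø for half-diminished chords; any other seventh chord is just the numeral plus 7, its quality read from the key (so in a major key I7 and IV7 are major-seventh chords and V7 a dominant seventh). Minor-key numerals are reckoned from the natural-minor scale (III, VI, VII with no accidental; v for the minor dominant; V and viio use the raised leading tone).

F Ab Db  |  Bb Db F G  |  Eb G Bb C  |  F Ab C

VI6 - iiø65 - v65 - i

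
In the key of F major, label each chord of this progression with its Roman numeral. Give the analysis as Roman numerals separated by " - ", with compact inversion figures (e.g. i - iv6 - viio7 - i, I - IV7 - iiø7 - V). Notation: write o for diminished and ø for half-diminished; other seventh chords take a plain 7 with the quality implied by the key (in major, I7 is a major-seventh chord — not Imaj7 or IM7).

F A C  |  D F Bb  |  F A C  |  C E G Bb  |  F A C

I - IV6 - I - V7 - I

F-A-C: major triad on F = scale degree 1 → I.
D-F-Bb has root Bb, degree 4 in F major, so IV6.
F-A-C: root F is the tonic; major triad there is I.
C-E-G-Bb: dominant seventh chord on C = scale degree 5 → V7.
F-A-C: major triad on F = scale degree 1 → I.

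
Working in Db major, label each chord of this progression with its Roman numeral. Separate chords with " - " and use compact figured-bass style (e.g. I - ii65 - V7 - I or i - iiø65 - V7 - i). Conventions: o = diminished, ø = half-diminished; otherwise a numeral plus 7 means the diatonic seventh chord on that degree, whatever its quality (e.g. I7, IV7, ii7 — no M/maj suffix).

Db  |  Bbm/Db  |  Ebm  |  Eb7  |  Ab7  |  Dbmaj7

Db has root Db, degree 1 in Db major, so I.
Bbm/Db: root Bb is the submediant; minor triad there is vi6.
Ebm: minor triad on Eb = scale degree 2 → ii.
Eb7 is the secondary dominant of V (dominant seventh chord on Eb): V7/V.
Ab7: root Ab is the dominant; dominant seventh chord there is V7.
Dbmaj7: major seventh chord on Db = scale degree 1 → I7.

I - vi6 - ii - V7/V - V7 - I7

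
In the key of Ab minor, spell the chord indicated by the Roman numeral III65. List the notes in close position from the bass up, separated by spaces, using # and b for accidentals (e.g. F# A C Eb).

Eb Gb Bb Cb

In Ab minor, scale degree 3 is Cb, and the diatonic chord built there is a major seventh chord.
Stacking thirds from Cb gives Cb-Eb-Gb-Bb.
The figured bass 65 indicates first inversion, placing the third (Eb) in the bass: Eb-Gb-Bb-Cb.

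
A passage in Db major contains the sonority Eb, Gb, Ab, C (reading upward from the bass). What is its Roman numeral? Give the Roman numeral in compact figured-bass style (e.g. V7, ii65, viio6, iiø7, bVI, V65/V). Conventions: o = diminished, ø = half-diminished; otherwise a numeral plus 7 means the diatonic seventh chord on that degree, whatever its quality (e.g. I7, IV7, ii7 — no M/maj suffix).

The pitches Ab-C-Eb-Gb form a dominant seventh chord rooted on Ab.
Ab is scale degree 5 in Db major, and a dominant seventh chord on that degree is written V7.
With Eb in the bass the chord is in second inversion, so the figured bass is 43.

V43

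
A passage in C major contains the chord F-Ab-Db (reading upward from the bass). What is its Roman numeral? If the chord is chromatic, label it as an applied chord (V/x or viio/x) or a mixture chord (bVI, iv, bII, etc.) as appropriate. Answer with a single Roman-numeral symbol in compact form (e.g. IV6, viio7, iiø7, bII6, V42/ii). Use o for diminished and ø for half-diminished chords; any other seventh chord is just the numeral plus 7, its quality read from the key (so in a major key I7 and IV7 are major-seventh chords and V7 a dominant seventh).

Stacked in thirds the chord is Db-F-Ab: a major triad on Db.
Db is the lowered second degree of C major (diatonic 2 would be D). This is the Neapolitan sixth — a major triad on the lowered second degree, here in its customary first inversion.
With F in the bass the chord is in first inversion, so the figured bass is 6.

bII6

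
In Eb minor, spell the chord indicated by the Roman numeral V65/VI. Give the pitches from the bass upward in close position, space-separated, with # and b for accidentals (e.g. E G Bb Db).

Bb Db Fb Gb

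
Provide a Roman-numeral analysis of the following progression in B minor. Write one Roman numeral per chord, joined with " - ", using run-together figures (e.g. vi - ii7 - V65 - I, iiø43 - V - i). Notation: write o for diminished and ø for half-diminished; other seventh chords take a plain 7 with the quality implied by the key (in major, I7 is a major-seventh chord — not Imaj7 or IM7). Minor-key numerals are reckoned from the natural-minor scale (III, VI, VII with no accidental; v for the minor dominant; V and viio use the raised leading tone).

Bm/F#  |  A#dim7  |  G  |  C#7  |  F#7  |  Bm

i64 - viio7 - VI - V7/V - V7 - i

Bm/F#: root B is the tonic; minor triad there is i64.
A#dim7: fully diminished seventh chord on A# = scale degree 7 → viio7.
G: root G is the submediant; major triad there is VI.
C#7: chromatic; C# is V of V, so V7/V.
F#7 has root F#, degree 5 in B minor, so V7.
Bm: minor triad on B = scale degree 1 → i.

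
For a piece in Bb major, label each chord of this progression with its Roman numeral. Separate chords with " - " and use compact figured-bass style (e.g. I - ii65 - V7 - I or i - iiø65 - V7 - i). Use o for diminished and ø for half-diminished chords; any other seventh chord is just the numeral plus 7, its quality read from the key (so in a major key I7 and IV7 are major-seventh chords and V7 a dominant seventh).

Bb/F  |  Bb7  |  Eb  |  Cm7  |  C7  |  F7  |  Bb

I64 - V7/IV - IV - ii7 - V7/V - V7 - I

Bb/F: major triad on Bb = scale degree 1 → I64.
Bb7: a dominant seventh chord on Bb, the applied dominant of IV → V7/IV.
Eb has root Eb, degree 4 in Bb major, so IV.
Cm7 has root C, degree 2 in Bb major, so ii7.
C7: chromatic; C is V of V, so V7/V.
F7: root F is the dominant; dominant seventh chord there is V7.
Bb: root Bb is the tonic; major triad there is I.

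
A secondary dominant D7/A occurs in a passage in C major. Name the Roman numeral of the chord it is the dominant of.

The chord is a dominant seventh chord on D.
A dominant resolves down a perfect fifth: D → G. In C major, G is scale degree 5, i.e. V.

V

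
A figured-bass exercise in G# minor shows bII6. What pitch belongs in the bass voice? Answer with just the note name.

C#

bII in G# minor has root A; the chord is A-C#-E.
The figure 6 means first inversion — the third is in the bass.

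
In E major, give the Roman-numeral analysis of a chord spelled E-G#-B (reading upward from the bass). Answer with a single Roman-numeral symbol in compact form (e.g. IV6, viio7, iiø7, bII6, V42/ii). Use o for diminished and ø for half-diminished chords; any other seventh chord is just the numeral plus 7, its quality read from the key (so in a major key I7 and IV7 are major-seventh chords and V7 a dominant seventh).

I

The pitches E-G#-B form a major triad rooted on E.
In E major, E is the tonic; the diatonic major triad there is I.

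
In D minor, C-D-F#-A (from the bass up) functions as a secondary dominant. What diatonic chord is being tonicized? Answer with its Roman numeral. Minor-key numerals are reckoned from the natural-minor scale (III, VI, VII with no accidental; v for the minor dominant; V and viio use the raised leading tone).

The chord is a dominant seventh chord on D.
A dominant resolves down a perfect fifth: D → G. In D minor, G is scale degree 4, i.e. iv.

iv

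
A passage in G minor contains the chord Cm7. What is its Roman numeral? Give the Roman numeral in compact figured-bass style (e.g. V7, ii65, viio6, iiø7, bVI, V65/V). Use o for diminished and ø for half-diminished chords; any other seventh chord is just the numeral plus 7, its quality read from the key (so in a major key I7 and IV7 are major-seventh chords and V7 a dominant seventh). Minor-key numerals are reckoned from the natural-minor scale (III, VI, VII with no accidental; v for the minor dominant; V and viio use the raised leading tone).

iv7

The pitches C-Eb-G-Bb form a minor seventh chord rooted on C.
In G minor, C is the subdominant; the diatonic minor seventh chord there is iv7.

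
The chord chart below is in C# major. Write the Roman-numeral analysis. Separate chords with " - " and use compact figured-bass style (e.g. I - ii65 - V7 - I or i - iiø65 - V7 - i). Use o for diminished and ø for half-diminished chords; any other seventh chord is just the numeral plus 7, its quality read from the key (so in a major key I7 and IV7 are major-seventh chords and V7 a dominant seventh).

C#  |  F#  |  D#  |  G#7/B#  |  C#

C# has root C#, degree 1 in C# major, so I.
F# has root F#, degree 4 in C# major, so IV.
D#: a major triad on D#, the applied dominant of V → V/V.
G#7/B# has root G#, degree 5 in C# major, so V65.
C#: major triad on C# = scale degree 1 → I.

I - IV - V/V - V65 - I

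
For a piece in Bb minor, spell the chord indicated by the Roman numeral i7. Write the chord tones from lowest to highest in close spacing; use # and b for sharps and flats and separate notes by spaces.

Bb Db F Ab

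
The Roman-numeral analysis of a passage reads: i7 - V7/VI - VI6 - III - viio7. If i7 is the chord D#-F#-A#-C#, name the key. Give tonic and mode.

D# minor

The anchor chord is a minor seventh chord on D#, labeled i7.
If D# is scale degree 1 and the mode makes that degree carry a minor seventh chord, the tonic is D# and the mode is minor.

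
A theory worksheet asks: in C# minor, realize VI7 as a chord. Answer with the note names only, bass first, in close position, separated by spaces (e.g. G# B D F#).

The numeral's case and figure indicate a major seventh chord. In C# minor its root, the submediant, is A.
Stacking thirds from A gives A-C#-E-G#.

A C# E G#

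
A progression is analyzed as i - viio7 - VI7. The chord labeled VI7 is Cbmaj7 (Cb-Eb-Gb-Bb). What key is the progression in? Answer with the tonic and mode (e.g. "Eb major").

Eb minor

The chord Cbmaj7 is a major seventh chord rooted on Cb; its label is VI7.
If Cb is scale degree 6 and the mode makes that degree carry a major seventh chord, the tonic is Eb and the mode is minor.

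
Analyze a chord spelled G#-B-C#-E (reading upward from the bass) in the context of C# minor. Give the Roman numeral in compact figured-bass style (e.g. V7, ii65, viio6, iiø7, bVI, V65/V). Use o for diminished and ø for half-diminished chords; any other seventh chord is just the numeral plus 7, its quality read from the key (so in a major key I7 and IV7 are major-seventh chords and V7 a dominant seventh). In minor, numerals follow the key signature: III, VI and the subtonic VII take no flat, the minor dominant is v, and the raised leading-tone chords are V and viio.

i43

Stacked in thirds the chord is C#-E-G#-B: a minor seventh chord on C#.
C# is scale degree 1 in C# minor, and a minor seventh chord on that degree is written i7.
With G# in the bass the chord is in second inversion, so the figured bass is 43.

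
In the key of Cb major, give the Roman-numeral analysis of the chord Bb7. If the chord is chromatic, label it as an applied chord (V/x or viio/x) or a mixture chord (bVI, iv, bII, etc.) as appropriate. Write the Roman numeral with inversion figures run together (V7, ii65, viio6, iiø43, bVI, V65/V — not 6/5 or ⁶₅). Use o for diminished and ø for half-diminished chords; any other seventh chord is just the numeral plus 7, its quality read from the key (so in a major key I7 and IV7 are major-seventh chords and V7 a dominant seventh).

The pitches Bb-D-F-Ab form a dominant seventh chord rooted on Bb.
Bb is not a diatonic chord root with this quality in Cb major, but it lies a perfect fifth above Eb (iii), so the chord functions as an applied dominant of iii.

V7/iii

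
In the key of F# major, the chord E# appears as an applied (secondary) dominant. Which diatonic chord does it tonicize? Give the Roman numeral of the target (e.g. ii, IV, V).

iii

The chord is a major triad on E#.
A dominant resolves down a perfect fifth: E# → A#. In F# major, A# is scale degree 3, i.e. iii.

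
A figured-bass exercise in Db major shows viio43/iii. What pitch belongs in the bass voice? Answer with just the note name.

The applied chord viio43/iii is rooted on E: E-G-Bb-Db.
The figure 43 means second inversion — the fifth is in the bass.

Bb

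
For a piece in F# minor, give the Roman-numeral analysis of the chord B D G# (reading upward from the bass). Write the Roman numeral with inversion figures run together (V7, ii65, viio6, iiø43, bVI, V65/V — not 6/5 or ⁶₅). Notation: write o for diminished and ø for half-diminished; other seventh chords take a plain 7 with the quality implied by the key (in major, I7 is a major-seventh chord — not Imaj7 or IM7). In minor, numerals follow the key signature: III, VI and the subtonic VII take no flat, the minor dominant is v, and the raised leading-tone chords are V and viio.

iio6

Stacked in thirds the chord is G#-B-D: a diminished triad on G#.
In F# minor, G# is the supertonic; the diatonic diminished triad there is iio.
With B in the bass the chord is in first inversion, so the figured bass is 6.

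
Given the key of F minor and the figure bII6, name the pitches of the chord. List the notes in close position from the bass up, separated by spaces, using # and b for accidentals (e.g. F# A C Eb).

Scale degree 2 in F minor is G; lowering it a half step gives Gb. bII6 is the Neapolitan sixth — a major triad on the lowered second degree, here in its customary first inversion.
So the chord is Gb-Bb-Db, a major triad.
With the 6 figure the chord is in first inversion; from the bass Bb upward in close position it reads Bb-Db-Gb.

Bb Db Gb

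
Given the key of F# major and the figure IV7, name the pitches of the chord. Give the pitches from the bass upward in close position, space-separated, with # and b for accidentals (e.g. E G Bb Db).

B D# F# A#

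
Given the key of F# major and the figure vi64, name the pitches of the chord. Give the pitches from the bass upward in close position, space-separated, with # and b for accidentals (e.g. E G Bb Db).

In F# major, scale degree 6 is D#, and the diatonic chord built there is a minor triad.
Stacking thirds from D# gives D#-F#-A#.
With the 64 figure the chord is in second inversion; from the bass A# upward in close position it reads A#-D#-F#.

A# D# F#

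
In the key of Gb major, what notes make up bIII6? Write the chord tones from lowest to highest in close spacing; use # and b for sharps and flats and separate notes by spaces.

Db Fb Bbb

bIII6 is a major triad on the lowered third degree, borrowed from the parallel minor. In Gb major that root is Bbb.
So the chord is Bbb-Db-Fb, a major triad.
With the 6 figure the chord is in first inversion; from the bass Db upward in close position it reads Db-Fb-Bbb.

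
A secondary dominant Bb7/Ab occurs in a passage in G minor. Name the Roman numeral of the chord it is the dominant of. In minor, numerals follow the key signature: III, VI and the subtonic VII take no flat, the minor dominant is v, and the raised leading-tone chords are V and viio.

VI

The chord is a dominant seventh chord on Bb.
A dominant resolves down a perfect fifth: Bb → Eb. In G minor, Eb is scale degree 6, i.e. VI.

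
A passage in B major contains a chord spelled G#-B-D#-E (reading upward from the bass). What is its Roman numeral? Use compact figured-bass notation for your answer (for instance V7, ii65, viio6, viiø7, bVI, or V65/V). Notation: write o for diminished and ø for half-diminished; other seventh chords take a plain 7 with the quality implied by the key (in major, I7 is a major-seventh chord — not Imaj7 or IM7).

IV65

The pitches E-G#-B-D# form a major seventh chord rooted on E.
In B major, E is the subdominant; the diatonic major seventh chord there is IV7.
With G# in the bass the chord is in first inversion, so the figured bass is 65.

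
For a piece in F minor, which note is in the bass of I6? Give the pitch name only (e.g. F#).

I in F minor has root F; the chord is F-A-C.
The figure 6 means first inversion — the third is in the bass.

A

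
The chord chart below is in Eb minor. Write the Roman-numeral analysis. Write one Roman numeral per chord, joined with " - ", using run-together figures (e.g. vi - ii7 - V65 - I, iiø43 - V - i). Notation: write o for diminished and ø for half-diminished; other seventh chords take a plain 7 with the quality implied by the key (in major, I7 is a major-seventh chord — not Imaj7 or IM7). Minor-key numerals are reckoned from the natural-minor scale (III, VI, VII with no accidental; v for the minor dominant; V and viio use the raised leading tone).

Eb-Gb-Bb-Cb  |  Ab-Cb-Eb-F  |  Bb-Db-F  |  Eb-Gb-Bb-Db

Eb-Gb-Bb-Cb: major seventh chord on Cb = scale degree 6 → VI65.
Ab-Cb-Eb-F: half-diminished seventh chord on F = scale degree 2 → iiø65.
Bb-Db-F has root Bb, degree 5 in Eb minor, so v.
Eb-Gb-Bb-Db: minor seventh chord on Eb = scale degree 1 → i7.

VI65 - iiø65 - v - i7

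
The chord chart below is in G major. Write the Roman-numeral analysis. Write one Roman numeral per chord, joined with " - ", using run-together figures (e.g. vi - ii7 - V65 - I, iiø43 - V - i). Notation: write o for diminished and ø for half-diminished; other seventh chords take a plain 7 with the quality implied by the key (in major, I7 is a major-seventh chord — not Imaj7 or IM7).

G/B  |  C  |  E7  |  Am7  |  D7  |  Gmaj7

G/B: root G is the tonic; major triad there is I6.
C has root C, degree 4 in G major, so IV.
E7: a dominant seventh chord on E, the applied dominant of ii → V7/ii.
Am7: root A is the supertonic; minor seventh chord there is ii7.
D7 has root D, degree 5 in G major, so V7.
Gmaj7: root G is the tonic; major seventh chord there is I7.

I6 - IV - V7/ii - ii7 - V7 - I7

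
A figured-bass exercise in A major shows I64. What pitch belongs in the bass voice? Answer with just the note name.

I in A major has root A; the chord is A-C#-E.
The figure 64 means second inversion — the fifth is in the bass.

E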